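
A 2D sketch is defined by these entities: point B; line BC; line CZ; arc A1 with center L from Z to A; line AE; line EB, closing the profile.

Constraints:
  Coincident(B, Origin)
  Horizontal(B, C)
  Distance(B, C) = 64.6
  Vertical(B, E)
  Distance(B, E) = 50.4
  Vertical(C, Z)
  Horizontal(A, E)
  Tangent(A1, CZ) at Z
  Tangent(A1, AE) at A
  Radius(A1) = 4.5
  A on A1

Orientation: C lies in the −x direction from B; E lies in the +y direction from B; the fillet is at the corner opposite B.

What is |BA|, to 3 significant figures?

78.4

The virtual corner opposite B is at (-64.6, 50.4). Tangency of A1 to CZ means the radius LZ is perpendicular to CZ and tangency of A1 to AE means the radius LA is perpendicular to AE, with radius 4.5, so the center L sits 4.5 in from both sides at L = (-60.1, 45.9). That places the tangent points at Z = (-64.6, 45.9) on CZ and A = (-60.1, 50.4) on AE. Then |BA| = |A − B| = 78.4.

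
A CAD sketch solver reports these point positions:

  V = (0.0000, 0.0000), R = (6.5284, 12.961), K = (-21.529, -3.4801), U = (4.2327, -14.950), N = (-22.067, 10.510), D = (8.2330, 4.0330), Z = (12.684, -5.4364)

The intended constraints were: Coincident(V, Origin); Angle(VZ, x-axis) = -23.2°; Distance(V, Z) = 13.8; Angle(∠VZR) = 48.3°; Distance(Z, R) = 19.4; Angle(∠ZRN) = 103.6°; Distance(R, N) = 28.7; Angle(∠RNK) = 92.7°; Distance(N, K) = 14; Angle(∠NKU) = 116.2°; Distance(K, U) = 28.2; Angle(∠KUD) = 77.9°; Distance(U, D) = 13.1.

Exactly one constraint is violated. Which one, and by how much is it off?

Distance(U, D) = 13.1 — off by 6.30.

V = (0.00, 0.00) ✓; VZ at -23.20° ✓; |VZ| = 13.80 ✓; ∠VZR = 48.30° ✓; |ZR| = 19.40 ✓; ∠ZRN = 103.6° ✓; |RN| = 28.70 ✓; ∠RNK = 92.70° ✓; |NK| = 14.00 ✓; ∠NKU = 116.2° ✓; |KU| = 28.20 ✓; ∠KUD = 77.90° ✓; |UD| = 19.40 ✗.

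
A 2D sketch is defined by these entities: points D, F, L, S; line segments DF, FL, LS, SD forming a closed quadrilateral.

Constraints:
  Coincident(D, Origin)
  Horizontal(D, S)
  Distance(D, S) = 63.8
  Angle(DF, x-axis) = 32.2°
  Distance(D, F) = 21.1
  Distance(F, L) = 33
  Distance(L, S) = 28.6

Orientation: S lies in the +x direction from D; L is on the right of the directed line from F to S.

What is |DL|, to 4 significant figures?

41.43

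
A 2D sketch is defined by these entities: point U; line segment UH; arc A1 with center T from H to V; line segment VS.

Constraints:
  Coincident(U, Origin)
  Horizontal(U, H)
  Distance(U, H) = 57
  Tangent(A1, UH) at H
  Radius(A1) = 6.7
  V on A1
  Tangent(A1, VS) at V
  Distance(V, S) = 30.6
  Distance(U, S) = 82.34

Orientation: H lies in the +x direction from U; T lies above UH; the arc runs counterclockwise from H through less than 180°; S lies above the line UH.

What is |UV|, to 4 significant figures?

63.19

U is at the origin; U and H share the same y with |UH| = 57.0 and H on the +x side, so H = (57.00, 0.000). Since A1 is tangent to UH there, TH ⟂ UH, so T = H + (0, 6.7) = (57.00, 6.700). Since TV ⟂ VS (tangency), |TS| = √(6.7² + 30.6²) = 31.32 regardless of where V sits on A1. So S lies on both circle(U, 82.34) and circle(T, 31.32); the above-UH intersection is S = (76.05, 31.57). V is the foot of the tangent from S: V = (63.07, 3.858).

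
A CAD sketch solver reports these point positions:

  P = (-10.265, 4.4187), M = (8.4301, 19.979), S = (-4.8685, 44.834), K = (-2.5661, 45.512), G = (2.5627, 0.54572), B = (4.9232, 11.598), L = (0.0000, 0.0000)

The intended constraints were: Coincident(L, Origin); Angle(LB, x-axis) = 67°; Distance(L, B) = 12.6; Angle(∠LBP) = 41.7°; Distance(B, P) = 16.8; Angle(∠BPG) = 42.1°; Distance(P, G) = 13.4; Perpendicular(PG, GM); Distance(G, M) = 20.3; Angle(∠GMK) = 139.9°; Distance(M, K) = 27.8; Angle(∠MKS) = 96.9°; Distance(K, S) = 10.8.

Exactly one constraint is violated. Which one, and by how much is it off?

Distance(K, S) = 10.8 — off by 8.40.

L = (0.00, 0.00) ✓; LB at 67.00° ✓; |LB| = 12.60 ✓; ∠LBP = 41.70° ✓; |BP| = 16.80 ✓; ∠BPG = 42.10° ✓; |PG| = 13.40 ✓; ∠(PG, GM) = 90.00° ✓; |GM| = 20.30 ✓; ∠GMK = 139.9° ✓; |MK| = 27.80 ✓; ∠MKS = 96.89° ✓; |KS| = 2.400 ✗.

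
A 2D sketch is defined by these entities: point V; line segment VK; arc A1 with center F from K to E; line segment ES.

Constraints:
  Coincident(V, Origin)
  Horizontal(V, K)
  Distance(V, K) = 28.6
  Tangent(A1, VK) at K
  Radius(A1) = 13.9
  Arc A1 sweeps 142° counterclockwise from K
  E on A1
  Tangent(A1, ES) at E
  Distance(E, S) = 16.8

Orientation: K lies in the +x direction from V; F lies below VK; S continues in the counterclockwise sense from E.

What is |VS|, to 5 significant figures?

48.440

V is at the origin; V and K share the same y with |VK| = 28.6 and K on the +x side, so K = (28.600, 0.0000). The tangent condition forces FK to be normal to VK, so F = K + (0, -13.9) = (28.600, -13.900). On A1, K sits at bearing 90° from F; a 142° counterclockwise sweep puts E at bearing 232°, so E = F + 13.9·(cos 232°, sin 232°) = (20.042, -24.853). Tangency of A1 to ES means the radius FE is perpendicular to ES, so ES runs along (−sin 232°, cos 232°); with |ES| = 16.8, S = (33.281, -35.196). Then |VS| = |S − V| = 48.440.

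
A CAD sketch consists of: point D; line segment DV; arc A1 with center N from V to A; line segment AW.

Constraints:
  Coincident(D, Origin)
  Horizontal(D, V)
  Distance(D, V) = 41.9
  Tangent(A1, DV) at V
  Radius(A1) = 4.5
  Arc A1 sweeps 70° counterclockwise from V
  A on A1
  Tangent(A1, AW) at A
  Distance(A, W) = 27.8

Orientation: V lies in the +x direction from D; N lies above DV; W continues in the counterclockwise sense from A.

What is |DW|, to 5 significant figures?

62.780

On A1, V sits at bearing -90° from N; a 70° counterclockwise sweep puts A at bearing -20°, so A = N + 4.5·(cos -20°, sin -20°) = (46.129, 2.9609). A1 meets AW tangentially, so NA is at right angles to AW, so AW runs along (−sin -20°, cos -20°); with |AW| = 27.8, W = (55.637, 29.084). Then |DW| = |W − D| = 62.780.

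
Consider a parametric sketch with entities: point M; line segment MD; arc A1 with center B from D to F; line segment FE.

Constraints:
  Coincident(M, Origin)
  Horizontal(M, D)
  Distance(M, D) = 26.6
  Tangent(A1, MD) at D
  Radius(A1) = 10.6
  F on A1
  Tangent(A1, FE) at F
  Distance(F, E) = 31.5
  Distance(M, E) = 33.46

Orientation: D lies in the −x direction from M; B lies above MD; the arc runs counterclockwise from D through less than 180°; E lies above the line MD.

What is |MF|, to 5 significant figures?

18.139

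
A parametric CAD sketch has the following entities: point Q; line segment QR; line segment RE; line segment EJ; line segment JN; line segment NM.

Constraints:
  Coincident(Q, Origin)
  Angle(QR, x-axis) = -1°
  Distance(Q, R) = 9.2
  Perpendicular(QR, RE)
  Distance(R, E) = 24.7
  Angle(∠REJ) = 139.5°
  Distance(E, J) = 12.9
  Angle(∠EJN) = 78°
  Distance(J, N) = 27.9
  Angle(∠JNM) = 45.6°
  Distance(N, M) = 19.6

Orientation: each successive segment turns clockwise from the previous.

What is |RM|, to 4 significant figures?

15.87

Q is at the origin; QR runs at -1.0° with length 9.2, so R = (9.199, -0.1606). The perpendicularity gives RE at right angles to QR, so RE runs at -91.00°; with |RE| = 24.7, E = (8.768, -24.86). ∠REJ = 139.5° gives EJ at -131.5° from the x-axis; with |EJ| = 12.9, J = (0.2197, -34.52). ∠EJN = 78.0° gives JN at 126.5° from the x-axis; with |JN| = 27.9, N = (-16.38, -12.09). ∠JNM = 45.6° gives NM at -7.900° from the x-axis; with |NM| = 19.6, M = (3.038, -14.78). Then |RM| = |M − R| = 15.87.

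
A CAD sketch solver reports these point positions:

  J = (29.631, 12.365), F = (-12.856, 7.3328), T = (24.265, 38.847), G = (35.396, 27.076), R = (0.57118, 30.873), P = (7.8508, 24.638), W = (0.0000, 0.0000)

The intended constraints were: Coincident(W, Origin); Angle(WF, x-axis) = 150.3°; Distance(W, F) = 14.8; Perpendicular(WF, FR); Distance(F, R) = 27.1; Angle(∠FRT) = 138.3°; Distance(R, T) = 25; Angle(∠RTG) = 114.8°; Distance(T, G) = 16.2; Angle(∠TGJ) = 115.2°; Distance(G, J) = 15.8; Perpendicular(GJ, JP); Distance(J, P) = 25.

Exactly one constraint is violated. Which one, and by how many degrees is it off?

Perpendicular(GJ, JP) — off by 8.00°.

W = (0.00, 0.00) ✓; WF at 150.3° ✓; |WF| = 14.80 ✓; ∠(WF, FR) = 90.00° ✓; |FR| = 27.10 ✓; ∠FRT = 138.3° ✓; |RT| = 25.00 ✓; ∠RTG = 114.8° ✓; |TG| = 16.20 ✓; ∠TGJ = 115.2° ✓; |GJ| = 15.80 ✓; ∠(GJ, JP) = 98.00° ✗; |JP| = 25.00 ✓.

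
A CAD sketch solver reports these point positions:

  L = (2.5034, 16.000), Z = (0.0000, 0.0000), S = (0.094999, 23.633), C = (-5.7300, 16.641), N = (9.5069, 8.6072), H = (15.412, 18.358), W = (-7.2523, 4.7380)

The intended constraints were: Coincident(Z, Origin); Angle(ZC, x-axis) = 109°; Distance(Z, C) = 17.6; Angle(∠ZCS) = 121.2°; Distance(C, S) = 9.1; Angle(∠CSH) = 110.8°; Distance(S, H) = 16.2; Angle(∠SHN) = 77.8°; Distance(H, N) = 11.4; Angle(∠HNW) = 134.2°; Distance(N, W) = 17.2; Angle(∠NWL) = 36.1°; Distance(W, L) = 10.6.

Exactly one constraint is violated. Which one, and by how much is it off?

Distance(W, L) = 10.6 — off by 4.30.

Z = (0.00, 0.00) ✓; ZC at 109.0° ✓; |ZC| = 17.60 ✓; ∠ZCS = 121.2° ✓; |CS| = 9.100 ✓; ∠CSH = 110.8° ✓; |SH| = 16.20 ✓; ∠SHN = 77.80° ✓; |HN| = 11.40 ✓; ∠HNW = 134.2° ✓; |NW| = 17.20 ✓; ∠NWL = 36.10° ✓; |WL| = 14.90 ✗.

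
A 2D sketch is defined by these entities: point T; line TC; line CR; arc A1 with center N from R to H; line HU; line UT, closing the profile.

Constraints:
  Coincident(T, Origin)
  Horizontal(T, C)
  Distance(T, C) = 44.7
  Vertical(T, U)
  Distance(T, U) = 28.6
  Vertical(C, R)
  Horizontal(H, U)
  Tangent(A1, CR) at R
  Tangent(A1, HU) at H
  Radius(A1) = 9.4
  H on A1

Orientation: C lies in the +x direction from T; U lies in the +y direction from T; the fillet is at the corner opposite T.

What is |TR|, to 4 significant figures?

48.65

T is at the origin; TC is horizontal with |TC| = 44.7 and C on the +x side, so C = (44.70, 0.000). TU is vertical with |TU| = 28.6 and U on the +y side, so U = (0.000, 28.60). The virtual corner opposite T is at (44.70, 28.60). Since A1 is tangent to CR there, NR ⟂ CR and A1 meets HU tangentially, so NH is at right angles to HU, with radius 9.4, so the center N sits 9.4 in from both sides at N = (35.30, 19.20). That places the tangent points at R = (44.70, 19.20) on CR and H = (35.30, 28.60) on HU. Then |TR| = |R − T| = 48.65.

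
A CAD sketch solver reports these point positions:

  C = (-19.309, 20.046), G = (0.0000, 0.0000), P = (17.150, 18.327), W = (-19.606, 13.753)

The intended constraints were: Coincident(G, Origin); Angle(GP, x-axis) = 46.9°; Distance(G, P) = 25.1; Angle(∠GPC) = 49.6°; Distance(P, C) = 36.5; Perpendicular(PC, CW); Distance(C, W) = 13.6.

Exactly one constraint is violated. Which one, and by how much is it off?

Distance(C, W) = 13.6 — off by 7.30.

G = (0.00, 0.00) ✓; GP at 46.90° ✓; |GP| = 25.10 ✓; ∠GPC = 49.60° ✓; |PC| = 36.50 ✓; ∠(PC, CW) = 90.00° ✓; |CW| = 6.300 ✗.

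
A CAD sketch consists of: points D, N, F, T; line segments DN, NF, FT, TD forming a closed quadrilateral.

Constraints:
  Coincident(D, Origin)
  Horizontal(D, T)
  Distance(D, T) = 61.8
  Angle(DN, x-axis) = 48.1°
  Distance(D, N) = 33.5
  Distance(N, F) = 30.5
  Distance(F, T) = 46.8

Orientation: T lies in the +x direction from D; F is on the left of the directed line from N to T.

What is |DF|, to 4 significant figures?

63.79

Checks: |NF| = 30.50 ✓; |FT| = 46.80 ✓.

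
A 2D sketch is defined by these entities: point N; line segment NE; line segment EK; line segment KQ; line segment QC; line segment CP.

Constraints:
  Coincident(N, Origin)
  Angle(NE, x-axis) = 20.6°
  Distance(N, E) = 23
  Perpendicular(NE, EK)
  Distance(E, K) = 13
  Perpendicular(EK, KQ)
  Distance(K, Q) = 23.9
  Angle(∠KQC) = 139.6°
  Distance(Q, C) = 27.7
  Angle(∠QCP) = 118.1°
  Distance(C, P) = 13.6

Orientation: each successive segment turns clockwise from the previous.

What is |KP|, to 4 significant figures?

52.42

N is at the origin; NE runs at 20.6° with length 23.0, so E = (21.53, 8.092). NE is perpendicular to EK, so EK runs at -69.40°; with |EK| = 13.0, K = (26.10, -4.076). EK ⟂ KQ, so KQ runs at -159.4°; with |KQ| = 23.9, Q = (3.731, -12.49). ∠KQC = 139.6° gives QC at 160.2° from the x-axis; with |QC| = 27.7, C = (-22.33, -3.102). ∠QCP = 118.1° gives CP at 98.30° from the x-axis; with |CP| = 13.6, P = (-24.29, 10.36). Then |KP| = |P − K| = 52.42.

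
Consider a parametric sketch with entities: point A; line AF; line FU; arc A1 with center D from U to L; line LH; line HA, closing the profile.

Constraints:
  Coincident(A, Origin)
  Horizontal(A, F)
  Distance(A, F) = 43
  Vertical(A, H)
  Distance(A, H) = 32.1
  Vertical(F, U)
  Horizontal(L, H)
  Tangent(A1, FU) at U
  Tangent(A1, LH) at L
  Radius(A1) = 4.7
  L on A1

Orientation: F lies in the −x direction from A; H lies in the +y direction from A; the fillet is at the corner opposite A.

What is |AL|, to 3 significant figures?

50.0

A is at the origin; AF is horizontal with |AF| = 43.0 and F on the −x side, so F = (-43.0, 0.00). AH is vertical with |AH| = 32.1 and H on the +y side, so H = (0.00, 32.1). The virtual corner opposite A is at (-43.0, 32.1). Since A1 is tangent to FU there, DU ⟂ FU and the tangent condition forces DL to be normal to LH, with radius 4.7, so the center D sits 4.7 in from both sides at D = (-38.3, 27.4). That places the tangent points at U = (-43.0, 27.4) on FU and L = (-38.3, 32.1) on LH. Then |AL| = |L − A| = 50.0.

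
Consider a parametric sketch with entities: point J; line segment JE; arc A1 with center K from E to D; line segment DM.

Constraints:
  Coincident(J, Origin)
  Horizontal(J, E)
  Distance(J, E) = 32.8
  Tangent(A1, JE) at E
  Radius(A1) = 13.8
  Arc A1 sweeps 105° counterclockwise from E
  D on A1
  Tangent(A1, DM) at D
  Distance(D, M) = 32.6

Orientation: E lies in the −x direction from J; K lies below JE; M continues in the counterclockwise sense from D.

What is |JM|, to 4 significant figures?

61.71

J is at the origin; J and E share the same y with |JE| = 32.8 and E on the −x side, so E = (-32.80, 0.000). The tangent condition forces KE to be normal to JE, so K = E + (0, -13.8) = (-32.80, -13.80). On A1, E sits at bearing 90° from K; a 105° counterclockwise sweep puts D at bearing 195°, so D = K + 13.8·(cos 195°, sin 195°) = (-46.13, -17.37). The tangent condition forces KD to be normal to DM, so DM runs along (−sin 195°, cos 195°); with |DM| = 32.6, M = (-37.69, -48.86). Then |JM| = |M − J| = 61.71.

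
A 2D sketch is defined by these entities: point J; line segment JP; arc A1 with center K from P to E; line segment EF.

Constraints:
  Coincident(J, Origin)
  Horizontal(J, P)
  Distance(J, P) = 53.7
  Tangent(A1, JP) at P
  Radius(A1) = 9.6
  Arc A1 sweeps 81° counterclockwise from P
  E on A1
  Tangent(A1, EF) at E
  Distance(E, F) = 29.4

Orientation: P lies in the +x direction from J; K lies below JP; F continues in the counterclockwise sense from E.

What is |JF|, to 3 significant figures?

54.3

J is at the origin; J and P share the same y with |JP| = 53.7 and P on the +x side, so P = (53.7, 0.00). A1 meets JP tangentially, so KP is at right angles to JP, so K = P + (0, -9.6) = (53.7, -9.60). On A1, P sits at bearing 90° from K; an 81° counterclockwise sweep puts E at bearing 171°, so E = K + 9.6·(cos 171°, sin 171°) = (44.2, -8.10). A1 meets EF tangentially, so KE is at right angles to EF, so EF runs along (−sin 171°, cos 171°); with |EF| = 29.4, F = (39.6, -37.1). Then |JF| = |F − J| = 54.3.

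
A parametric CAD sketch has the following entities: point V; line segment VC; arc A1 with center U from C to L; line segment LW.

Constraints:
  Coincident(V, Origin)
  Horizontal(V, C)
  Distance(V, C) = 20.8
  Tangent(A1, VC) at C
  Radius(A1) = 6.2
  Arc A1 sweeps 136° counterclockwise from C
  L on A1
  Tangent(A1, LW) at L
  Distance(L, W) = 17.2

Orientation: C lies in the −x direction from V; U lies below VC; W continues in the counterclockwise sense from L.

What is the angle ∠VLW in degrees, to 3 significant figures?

67.0°

On A1, C sits at bearing 90° from U; a 136° counterclockwise sweep puts L at bearing 226°, so L = U + 6.2·(cos 226°, sin 226°) = (-25.1, -10.7). Since A1 is tangent to LW there, UL ⟂ LW, so LW runs along (−sin 226°, cos 226°); with |LW| = 17.2, W = (-12.7, -22.6). Then cos ∠VLW = LV·LW / (|LV||LW|), giving 67.0°.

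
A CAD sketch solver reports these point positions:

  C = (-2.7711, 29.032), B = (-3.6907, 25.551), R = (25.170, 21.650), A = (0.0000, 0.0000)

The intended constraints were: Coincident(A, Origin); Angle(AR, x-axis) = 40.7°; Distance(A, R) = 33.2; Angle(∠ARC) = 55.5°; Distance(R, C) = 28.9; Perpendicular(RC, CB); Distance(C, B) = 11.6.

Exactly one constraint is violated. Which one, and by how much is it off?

Distance(C, B) = 11.6 — off by 8.00.

A = (0.00, 0.00) ✓; AR at 40.70° ✓; |AR| = 33.20 ✓; ∠ARC = 55.50° ✓; |RC| = 28.90 ✓; ∠(RC, CB) = 90.00° ✓; |CB| = 3.600 ✗.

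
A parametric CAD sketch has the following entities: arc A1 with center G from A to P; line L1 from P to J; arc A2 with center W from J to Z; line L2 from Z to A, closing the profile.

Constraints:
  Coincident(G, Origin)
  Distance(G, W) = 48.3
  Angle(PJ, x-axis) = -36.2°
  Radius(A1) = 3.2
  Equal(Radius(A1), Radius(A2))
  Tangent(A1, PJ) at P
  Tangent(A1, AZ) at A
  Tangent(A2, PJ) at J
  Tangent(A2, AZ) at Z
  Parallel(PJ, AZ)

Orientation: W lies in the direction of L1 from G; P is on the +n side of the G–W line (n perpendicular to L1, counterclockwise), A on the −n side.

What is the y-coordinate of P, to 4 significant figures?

2.582

G is at the origin and W lies 48.3 along u from G, so W = 48.3·u = (38.98, -28.53). Tangency of A1 to both parallel lines with radius 3.2 puts P and A at G ± 3.2·n: P = (1.890, 2.582), A = (-1.890, -2.582). So P.y = 2.582.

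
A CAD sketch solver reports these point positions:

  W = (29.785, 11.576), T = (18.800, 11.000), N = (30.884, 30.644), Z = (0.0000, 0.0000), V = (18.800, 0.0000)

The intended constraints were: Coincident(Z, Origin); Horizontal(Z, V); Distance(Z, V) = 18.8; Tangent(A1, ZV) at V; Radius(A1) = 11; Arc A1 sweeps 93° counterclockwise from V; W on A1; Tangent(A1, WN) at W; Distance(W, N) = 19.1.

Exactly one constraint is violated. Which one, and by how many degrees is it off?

Tangent(A1, WN) at W — off by 6.30°.

Z = (0.00, 0.00) ✓; Z.y = 0.00, V.y = 0.00 ✓; |ZV| = 18.80 ✓; ∠(TV, VZ) = 90.00° ✓; |TV| = 11.00 ✓; bearing(T→W) − bearing(T→V) = 93.00° ✓; |TW| = 11.00 ✓; ∠(TW, WN) = 96.30° ✗; |WN| = 19.10 ✓.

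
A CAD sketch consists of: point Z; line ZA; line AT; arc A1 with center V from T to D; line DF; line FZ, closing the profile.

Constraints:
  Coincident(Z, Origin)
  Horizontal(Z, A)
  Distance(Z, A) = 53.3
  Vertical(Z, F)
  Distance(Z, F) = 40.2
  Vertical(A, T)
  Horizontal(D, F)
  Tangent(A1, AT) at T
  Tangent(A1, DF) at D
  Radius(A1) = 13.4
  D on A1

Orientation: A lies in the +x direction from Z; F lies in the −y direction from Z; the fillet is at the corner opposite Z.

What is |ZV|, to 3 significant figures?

48.1

Z and F share the same x with |ZF| = 40.2 and F on the −y side, so F = (0.00, -40.2). The virtual corner opposite Z is at (53.3, -40.2). Since A1 is tangent to AT there, VT ⟂ AT and A1 meets DF tangentially, so VD is at right angles to DF, with radius 13.4, so the center V sits 13.4 in from both sides at V = (39.9, -26.8). Then |ZV| = |V − Z| = 48.1.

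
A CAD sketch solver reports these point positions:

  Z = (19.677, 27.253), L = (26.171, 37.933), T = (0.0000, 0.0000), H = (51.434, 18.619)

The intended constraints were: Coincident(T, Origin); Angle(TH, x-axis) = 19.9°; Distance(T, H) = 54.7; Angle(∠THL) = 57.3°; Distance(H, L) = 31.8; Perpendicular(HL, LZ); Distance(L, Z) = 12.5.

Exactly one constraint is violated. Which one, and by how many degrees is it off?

Perpendicular(HL, LZ) — off by 6.10°.

T = (0.00, 0.00) ✓; TH at 19.90° ✓; |TH| = 54.70 ✓; ∠THL = 57.30° ✓; |HL| = 31.80 ✓; ∠(HL, LZ) = 96.10° ✗; |LZ| = 12.50 ✓.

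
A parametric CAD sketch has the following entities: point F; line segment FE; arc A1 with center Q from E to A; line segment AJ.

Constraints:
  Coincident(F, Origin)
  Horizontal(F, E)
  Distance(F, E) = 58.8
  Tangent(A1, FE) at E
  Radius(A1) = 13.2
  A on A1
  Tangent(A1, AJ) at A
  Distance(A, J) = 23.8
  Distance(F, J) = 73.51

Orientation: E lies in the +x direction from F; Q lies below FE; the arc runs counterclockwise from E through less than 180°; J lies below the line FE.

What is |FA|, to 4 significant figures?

52.23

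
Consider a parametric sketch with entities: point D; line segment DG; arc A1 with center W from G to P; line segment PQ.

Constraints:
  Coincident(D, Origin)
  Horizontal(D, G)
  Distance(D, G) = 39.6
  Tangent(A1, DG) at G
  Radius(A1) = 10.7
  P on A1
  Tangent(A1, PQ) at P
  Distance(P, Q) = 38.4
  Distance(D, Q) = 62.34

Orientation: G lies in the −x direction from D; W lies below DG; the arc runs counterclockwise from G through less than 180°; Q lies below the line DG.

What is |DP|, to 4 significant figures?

51.69

D is at the origin; DG is horizontal with |DG| = 39.6 and G on the −x side, so G = (-39.60, 0.000). Tangency of A1 to DG means the radius WG is perpendicular to DG, so W = G + (0, -10.7) = (-39.60, -10.70). Since WP ⟂ PQ (tangency), |WQ| = √(10.7² + 38.4²) = 39.86 regardless of where P sits on A1. So Q lies on both circle(D, 62.34) and circle(W, 39.86); the below-DG intersection is Q = (-36.62, -50.45). P is the foot of the tangent from Q: P = (-49.66, -14.33).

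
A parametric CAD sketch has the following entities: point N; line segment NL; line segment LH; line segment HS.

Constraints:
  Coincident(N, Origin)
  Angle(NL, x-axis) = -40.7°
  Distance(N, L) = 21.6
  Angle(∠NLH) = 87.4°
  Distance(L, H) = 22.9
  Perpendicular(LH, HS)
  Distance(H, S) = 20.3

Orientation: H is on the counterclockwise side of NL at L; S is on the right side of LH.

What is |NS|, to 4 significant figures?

47.27

∠NLH = 87.4°, so LH runs at -40.7° + (180° − 87.4°) = 51.90° from the x-axis; with |LH| = 22.9, H = L + 22.9·(cos 51.90°, sin 51.90°) = (30.51, 3.935). LH ⟂ HS; with |HS| = 20.3 on the right of LH, S = H + 20.3·(0.7869, -0.6170) = (46.48, -8.590). Then |NS| = |S − N| = 47.27.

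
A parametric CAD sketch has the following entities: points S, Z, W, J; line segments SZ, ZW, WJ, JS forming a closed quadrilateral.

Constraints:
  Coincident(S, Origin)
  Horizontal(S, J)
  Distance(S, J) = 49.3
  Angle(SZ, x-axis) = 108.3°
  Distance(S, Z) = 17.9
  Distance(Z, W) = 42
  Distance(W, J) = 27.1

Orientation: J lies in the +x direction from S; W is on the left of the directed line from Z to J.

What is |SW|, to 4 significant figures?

42.90

S is at the origin; S and J share the same y with |SJ| = 49.3 and J in +x, so J = (49.3, 0). SZ runs at 108.3° with |SZ| = 17.9, so Z = (-5.620, 16.99). W is determined by |ZW| = 42.0 and |WJ| = 27.1 together: it lies at the intersection of circle(Z, 42.0) and circle(J, 27.1). With |ZJ| = 57.49, the foot of the radical line on ZJ is 37.70 from Z and the perpendicular offset is √(42.0² − 37.70²) = 18.51. Taking the left-of-ZJ solution: W = (35.87, 23.54).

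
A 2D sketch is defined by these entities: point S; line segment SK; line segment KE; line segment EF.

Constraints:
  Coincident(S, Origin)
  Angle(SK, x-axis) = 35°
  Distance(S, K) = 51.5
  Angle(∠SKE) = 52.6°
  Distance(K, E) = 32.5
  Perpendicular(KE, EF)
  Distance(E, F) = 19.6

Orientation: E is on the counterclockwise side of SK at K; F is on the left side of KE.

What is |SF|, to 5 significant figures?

21.347

S is at the origin; SK runs at 35.0° with length 51.5, so K = 51.5·(cos 35.0°, sin 35.0°) = (42.186, 29.539). ∠SKE = 52.6°, so KE runs at 35.0° + (180° − 52.6°) = 162.40° from the x-axis; with |KE| = 32.5, E = K + 32.5·(cos 162.40°, sin 162.40°) = (11.208, 39.366). KE is perpendicular to EF; with |EF| = 19.6 on the left of KE, F = E + 19.6·(-0.30237, -0.95319) = (5.2812, 20.684). Then |SF| = |F − S| = 21.347.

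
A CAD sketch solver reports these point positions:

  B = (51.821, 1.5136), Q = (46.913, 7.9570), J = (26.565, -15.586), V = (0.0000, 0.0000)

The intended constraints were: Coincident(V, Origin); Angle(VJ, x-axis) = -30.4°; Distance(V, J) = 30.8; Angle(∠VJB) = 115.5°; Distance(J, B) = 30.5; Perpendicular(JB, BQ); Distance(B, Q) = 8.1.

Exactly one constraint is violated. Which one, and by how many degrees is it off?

Perpendicular(JB, BQ) — off by 3.20°.

V = (0.00, 0.00) ✓; VJ at -30.40° ✓; |VJ| = 30.80 ✓; ∠VJB = 115.5° ✓; |JB| = 30.50 ✓; ∠(JB, BQ) = 93.20° ✗; |BQ| = 8.100 ✓.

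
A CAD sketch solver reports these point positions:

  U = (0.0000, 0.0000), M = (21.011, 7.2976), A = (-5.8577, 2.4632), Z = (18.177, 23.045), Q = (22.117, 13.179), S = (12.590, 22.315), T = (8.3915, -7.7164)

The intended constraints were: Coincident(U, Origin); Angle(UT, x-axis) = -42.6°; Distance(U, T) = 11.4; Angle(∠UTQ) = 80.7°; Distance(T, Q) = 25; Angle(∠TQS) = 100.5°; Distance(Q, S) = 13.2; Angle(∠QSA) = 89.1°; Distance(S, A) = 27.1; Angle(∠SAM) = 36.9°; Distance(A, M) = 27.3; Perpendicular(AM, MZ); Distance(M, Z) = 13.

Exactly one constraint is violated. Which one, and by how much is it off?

Distance(M, Z) = 13 — off by 3.00.

U = (0.00, 0.00) ✓; UT at -42.60° ✓; |UT| = 11.40 ✓; ∠UTQ = 80.70° ✓; |TQ| = 25.00 ✓; ∠TQS = 100.5° ✓; |QS| = 13.20 ✓; ∠QSA = 89.10° ✓; |SA| = 27.10 ✓; ∠SAM = 36.90° ✓; |AM| = 27.30 ✓; ∠(AM, MZ) = 90.00° ✓; |MZ| = 16.00 ✗.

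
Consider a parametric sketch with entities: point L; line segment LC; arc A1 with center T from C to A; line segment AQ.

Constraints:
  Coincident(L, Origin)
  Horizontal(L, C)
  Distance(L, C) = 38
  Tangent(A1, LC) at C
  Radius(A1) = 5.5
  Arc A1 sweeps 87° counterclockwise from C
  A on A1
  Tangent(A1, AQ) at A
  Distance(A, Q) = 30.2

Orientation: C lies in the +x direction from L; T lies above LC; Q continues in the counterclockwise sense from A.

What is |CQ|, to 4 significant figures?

36.07

L is at the origin; L and C share the same y with |LC| = 38.0 and C on the +x side, so C = (38.00, 0.000). Since A1 is tangent to LC there, TC ⟂ LC, so T = C + (0, 5.5) = (38.00, 5.500). On A1, C sits at bearing -90° from T; an 87° counterclockwise sweep puts A at bearing -3°, so A = T + 5.5·(cos -3°, sin -3°) = (43.49, 5.212). The tangent condition forces TA to be normal to AQ, so AQ runs along (−sin -3°, cos -3°); with |AQ| = 30.2, Q = (45.07, 35.37). Then |CQ| = |Q − C| = 36.07.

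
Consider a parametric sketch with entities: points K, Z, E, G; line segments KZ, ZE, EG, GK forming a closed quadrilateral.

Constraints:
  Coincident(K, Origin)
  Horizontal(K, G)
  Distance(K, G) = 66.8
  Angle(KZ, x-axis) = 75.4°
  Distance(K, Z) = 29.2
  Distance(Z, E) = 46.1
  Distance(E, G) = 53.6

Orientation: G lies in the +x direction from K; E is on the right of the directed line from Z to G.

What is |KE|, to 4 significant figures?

23.35

Checks: |ZE| = 46.10 ✓; |EG| = 53.60 ✓.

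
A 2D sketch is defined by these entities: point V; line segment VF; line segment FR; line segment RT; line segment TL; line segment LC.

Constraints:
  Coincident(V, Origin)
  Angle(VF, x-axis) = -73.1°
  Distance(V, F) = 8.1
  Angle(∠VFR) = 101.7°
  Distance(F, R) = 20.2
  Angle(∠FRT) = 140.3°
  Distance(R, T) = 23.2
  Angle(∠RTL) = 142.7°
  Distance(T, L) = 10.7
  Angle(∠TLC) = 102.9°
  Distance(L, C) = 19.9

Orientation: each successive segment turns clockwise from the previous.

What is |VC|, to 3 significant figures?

35.5

V is at the origin; VF runs at -73.1° with length 8.1, so F = (2.35, -7.75). ∠VFR = 101.7° gives FR at -151° from the x-axis; with |FR| = 20.2, R = (-15.4, -17.4). ∠FRT = 140.3° gives RT at 169° from the x-axis; with |RT| = 23.2, T = (-38.1, -13.0). ∠RTL = 142.7° gives TL at 132° from the x-axis; with |TL| = 10.7, L = (-45.3, -4.95). ∠TLC = 102.9° gives LC at 54.5° from the x-axis; with |LC| = 19.9, C = (-33.7, 11.2). Then |VC| = |C − V| = 35.5.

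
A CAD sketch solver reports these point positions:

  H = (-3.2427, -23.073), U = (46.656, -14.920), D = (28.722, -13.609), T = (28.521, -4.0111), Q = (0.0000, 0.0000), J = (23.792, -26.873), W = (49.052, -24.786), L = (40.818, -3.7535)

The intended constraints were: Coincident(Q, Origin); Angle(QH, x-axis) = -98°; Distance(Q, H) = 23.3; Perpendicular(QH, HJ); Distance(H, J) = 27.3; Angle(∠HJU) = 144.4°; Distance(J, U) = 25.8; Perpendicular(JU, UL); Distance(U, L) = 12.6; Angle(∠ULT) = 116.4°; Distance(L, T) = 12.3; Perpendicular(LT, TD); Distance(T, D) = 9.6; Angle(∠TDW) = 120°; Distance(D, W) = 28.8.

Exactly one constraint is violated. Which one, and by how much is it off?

Distance(D, W) = 28.8 — off by 5.60.

Q = (0.00, 0.00) ✓; QH at -98.00° ✓; |QH| = 23.30 ✓; ∠(QH, HJ) = 90.00° ✓; |HJ| = 27.30 ✓; ∠HJU = 144.4° ✓; |JU| = 25.80 ✓; ∠(JU, UL) = 90.00° ✓; |UL| = 12.60 ✓; ∠ULT = 116.4° ✓; |LT| = 12.30 ✓; ∠(LT, TD) = 90.00° ✓; |TD| = 9.600 ✓; ∠TDW = 120.0° ✓; |DW| = 23.20 ✗.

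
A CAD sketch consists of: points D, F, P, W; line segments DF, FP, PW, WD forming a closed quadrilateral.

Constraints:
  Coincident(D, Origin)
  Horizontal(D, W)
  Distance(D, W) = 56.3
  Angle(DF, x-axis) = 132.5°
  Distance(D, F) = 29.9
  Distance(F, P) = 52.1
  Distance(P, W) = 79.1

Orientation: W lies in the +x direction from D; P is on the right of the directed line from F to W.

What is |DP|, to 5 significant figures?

34.395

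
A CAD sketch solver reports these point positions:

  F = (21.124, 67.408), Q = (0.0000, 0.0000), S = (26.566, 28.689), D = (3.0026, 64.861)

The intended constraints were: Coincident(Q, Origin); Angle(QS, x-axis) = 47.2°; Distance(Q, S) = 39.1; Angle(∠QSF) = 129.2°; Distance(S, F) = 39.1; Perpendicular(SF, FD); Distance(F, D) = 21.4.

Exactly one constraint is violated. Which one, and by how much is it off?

Distance(F, D) = 21.4 — off by 3.10.

Q = (0.00, 0.00) ✓; QS at 47.20° ✓; |QS| = 39.10 ✓; ∠QSF = 129.2° ✓; |SF| = 39.10 ✓; ∠(SF, FD) = 90.00° ✓; |FD| = 18.30 ✗.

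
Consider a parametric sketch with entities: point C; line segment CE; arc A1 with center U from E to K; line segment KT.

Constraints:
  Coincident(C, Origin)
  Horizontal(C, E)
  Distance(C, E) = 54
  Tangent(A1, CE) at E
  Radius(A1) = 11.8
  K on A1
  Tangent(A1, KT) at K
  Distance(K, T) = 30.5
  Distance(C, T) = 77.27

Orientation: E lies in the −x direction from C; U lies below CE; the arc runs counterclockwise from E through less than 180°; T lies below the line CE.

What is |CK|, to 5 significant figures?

66.939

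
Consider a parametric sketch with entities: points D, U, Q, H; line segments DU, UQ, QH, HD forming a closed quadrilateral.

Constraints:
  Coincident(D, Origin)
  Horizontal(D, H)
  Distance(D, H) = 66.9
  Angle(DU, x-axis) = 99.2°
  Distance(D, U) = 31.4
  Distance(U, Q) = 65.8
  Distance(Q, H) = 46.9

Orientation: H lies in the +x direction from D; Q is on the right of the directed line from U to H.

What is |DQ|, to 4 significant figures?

38.11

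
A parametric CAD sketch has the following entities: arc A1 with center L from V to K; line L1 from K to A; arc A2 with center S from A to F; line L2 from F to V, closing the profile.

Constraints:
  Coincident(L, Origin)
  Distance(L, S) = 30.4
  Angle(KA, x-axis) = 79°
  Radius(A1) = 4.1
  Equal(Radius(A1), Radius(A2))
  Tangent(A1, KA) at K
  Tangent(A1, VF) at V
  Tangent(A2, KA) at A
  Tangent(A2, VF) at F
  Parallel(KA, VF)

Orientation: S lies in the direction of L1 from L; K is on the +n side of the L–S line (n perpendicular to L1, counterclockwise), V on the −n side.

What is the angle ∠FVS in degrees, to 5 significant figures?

7.6810°

The slot axis is L1's direction at 79.0°, so u = (cos 79.0°, sin 79.0°) = (0.19081, 0.98163) and n = (−sin 79.0°, cos 79.0°) = (-0.98163, 0.19081). L is at the origin and S lies 30.4 along u from L, so S = 30.4·u = (5.8006, 29.841). Tangency of A1 to both parallel lines with radius 4.1 puts K and V at L ± 4.1·n: K = (-4.0247, 0.78232), V = (4.0247, -0.78232). Equal radii place A and F the same way about S: A = S + 4.1·n = (1.7759, 30.624), F = S − 4.1·n = (9.8253, 29.059). Then cos ∠FVS = VF·VS / (|VF||VS|), giving 7.6810°.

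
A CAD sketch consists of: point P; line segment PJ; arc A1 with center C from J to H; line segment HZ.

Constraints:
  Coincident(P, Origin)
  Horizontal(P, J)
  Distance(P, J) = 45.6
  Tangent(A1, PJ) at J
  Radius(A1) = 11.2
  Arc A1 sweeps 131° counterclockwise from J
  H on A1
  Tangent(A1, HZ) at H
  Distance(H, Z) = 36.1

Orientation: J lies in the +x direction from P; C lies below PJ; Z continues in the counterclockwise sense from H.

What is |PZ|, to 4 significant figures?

76.14

P is at the origin; PJ is horizontal with |PJ| = 45.6 and J on the +x side, so J = (45.60, 0.000). A1 meets PJ tangentially, so CJ is at right angles to PJ, so C = J + (0, -11.2) = (45.60, -11.20). On A1, J sits at bearing 90° from C; a 131° counterclockwise sweep puts H at bearing 221°, so H = C + 11.2·(cos 221°, sin 221°) = (37.15, -18.55). A1 meets HZ tangentially, so CH is at right angles to HZ, so HZ runs along (−sin 221°, cos 221°); with |HZ| = 36.1, Z = (60.83, -45.79). Then |PZ| = |Z − P| = 76.14.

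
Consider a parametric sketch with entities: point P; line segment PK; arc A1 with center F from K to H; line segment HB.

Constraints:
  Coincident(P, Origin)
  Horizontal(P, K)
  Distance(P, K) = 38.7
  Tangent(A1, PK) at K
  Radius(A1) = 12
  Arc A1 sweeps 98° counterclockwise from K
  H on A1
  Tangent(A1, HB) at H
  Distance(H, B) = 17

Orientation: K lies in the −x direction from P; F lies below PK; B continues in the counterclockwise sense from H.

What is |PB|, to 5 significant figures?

57.056

P is at the origin; P and K share the same y with |PK| = 38.7 and K on the −x side, so K = (-38.700, 0.0000). Tangency of A1 to PK means the radius FK is perpendicular to PK, so F = K + (0, -12) = (-38.700, -12.000). On A1, K sits at bearing 90° from F; a 98° counterclockwise sweep puts H at bearing 188°, so H = F + 12.0·(cos 188°, sin 188°) = (-50.583, -13.670). Tangency of A1 to HB means the radius FH is perpendicular to HB, so HB runs along (−sin 188°, cos 188°); with |HB| = 17.0, B = (-48.217, -30.505). Then |PB| = |B − P| = 57.056.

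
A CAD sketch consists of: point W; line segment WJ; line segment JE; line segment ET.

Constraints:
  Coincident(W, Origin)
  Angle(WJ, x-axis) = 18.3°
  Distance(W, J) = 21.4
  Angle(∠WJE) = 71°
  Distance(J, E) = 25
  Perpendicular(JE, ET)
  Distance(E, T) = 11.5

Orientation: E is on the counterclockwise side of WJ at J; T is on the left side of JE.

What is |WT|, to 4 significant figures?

20.04

W is at the origin; WJ runs at 18.3° with length 21.4, so J = 21.4·(cos 18.3°, sin 18.3°) = (20.32, 6.719). ∠WJE = 71.0°, so JE runs at 18.3° + (180° − 71.0°) = 127.3° from the x-axis; with |JE| = 25.0, E = J + 25.0·(cos 127.3°, sin 127.3°) = (5.168, 26.61). JE is perpendicular to ET; with |ET| = 11.5 on the left of JE, T = E + 11.5·(-0.7955, -0.6060) = (-3.980, 19.64). Then |WT| = |T − W| = 20.04.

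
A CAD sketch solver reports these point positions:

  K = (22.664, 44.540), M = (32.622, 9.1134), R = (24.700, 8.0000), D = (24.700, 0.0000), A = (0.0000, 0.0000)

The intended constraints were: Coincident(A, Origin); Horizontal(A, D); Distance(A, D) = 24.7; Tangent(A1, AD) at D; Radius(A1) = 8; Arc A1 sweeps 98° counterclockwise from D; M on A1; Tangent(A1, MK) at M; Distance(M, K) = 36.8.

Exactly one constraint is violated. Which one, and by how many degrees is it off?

Tangent(A1, MK) at M — off by 7.70°.

A = (0.00, 0.00) ✓; A.y = 0.00, D.y = 0.00 ✓; |AD| = 24.70 ✓; ∠(RD, DA) = 90.00° ✓; |RD| = 8.000 ✓; bearing(R→M) − bearing(R→D) = 98.00° ✓; |RM| = 8.000 ✓; ∠(RM, MK) = 82.30° ✗; |MK| = 36.80 ✓.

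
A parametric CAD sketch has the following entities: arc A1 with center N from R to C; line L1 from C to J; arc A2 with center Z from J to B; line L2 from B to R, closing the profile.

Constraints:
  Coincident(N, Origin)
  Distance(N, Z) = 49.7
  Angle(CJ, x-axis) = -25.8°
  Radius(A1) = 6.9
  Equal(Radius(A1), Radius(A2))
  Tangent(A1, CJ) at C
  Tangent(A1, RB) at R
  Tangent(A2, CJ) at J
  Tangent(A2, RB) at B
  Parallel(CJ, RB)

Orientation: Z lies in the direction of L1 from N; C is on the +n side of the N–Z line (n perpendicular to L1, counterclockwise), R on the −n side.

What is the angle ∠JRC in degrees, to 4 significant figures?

74.48°

The slot axis is L1's direction at -25.8°, so u = (cos -25.8°, sin -25.8°) = (0.9003, -0.4352) and n = (−sin -25.8°, cos -25.8°) = (0.4352, 0.9003). N is at the origin and Z lies 49.7 along u from N, so Z = 49.7·u = (44.75, -21.63). Tangency of A1 to both parallel lines with radius 6.9 puts C and R at N ± 6.9·n: C = (3.003, 6.212), R = (-3.003, -6.212). Equal radii place J and B the same way about Z: J = Z + 6.9·n = (47.75, -15.42), B = Z − 6.9·n = (41.74, -27.84). Then cos ∠JRC = RJ·RC / (|RJ||RC|), giving 74.48°.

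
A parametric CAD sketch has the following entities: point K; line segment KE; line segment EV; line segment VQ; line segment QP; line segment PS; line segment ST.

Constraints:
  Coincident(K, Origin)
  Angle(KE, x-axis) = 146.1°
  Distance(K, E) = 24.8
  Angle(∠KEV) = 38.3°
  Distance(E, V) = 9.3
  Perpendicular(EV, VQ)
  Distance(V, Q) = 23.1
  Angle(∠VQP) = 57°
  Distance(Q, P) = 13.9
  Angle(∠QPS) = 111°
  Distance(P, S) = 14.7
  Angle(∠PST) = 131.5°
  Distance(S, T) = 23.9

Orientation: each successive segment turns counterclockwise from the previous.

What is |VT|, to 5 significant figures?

16.174

K is at the origin; KE runs at 146.1° with length 24.8, so E = (-20.584, 13.832). ∠KEV = 38.3° gives EV at -72.200° from the x-axis; with |EV| = 9.3, V = (-17.741, 4.9773). EV ⟂ VQ, so VQ runs at 17.800°; with |VQ| = 23.1, Q = (4.2529, 12.039). ∠VQP = 57.0° gives QP at 140.80° from the x-axis; with |QP| = 13.9, P = (-6.5189, 20.824). ∠QPS = 111.0° gives PS at -150.20° from the x-axis; with |PS| = 14.7, S = (-19.275, 13.519). ∠PST = 131.5° gives ST at -101.70° from the x-axis; with |ST| = 23.9, T = (-24.122, -9.8849). Then |VT| = |T − V| = 16.174.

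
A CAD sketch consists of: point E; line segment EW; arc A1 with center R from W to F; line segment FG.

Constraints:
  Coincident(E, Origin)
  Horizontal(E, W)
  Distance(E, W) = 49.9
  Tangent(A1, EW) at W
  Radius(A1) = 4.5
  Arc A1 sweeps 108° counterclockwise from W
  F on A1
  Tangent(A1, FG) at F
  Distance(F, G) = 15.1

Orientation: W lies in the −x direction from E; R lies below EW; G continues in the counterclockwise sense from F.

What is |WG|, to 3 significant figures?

20.3

E is at the origin; E and W share the same y with |EW| = 49.9 and W on the −x side, so W = (-49.9, 0.00). Tangency of A1 to EW means the radius RW is perpendicular to EW, so R = W + (0, -4.5) = (-49.9, -4.50). On A1, W sits at bearing 90° from R; a 108° counterclockwise sweep puts F at bearing 198°, so F = R + 4.5·(cos 198°, sin 198°) = (-54.2, -5.89). A1 meets FG tangentially, so RF is at right angles to FG, so FG runs along (−sin 198°, cos 198°); with |FG| = 15.1, G = (-49.5, -20.3). Then |WG| = |G − W| = 20.3.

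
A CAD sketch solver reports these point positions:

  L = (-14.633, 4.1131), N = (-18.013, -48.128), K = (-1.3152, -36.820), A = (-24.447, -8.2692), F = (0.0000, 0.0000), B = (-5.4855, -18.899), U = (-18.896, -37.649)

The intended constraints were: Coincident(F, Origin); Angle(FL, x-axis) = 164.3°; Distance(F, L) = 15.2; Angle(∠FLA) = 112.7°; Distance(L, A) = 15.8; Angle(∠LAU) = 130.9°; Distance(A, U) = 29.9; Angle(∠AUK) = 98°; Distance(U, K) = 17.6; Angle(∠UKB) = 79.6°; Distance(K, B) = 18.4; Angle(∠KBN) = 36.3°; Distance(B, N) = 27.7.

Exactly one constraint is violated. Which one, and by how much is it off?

Distance(B, N) = 27.7 — off by 4.10.

F = (0.00, 0.00) ✓; FL at 164.3° ✓; |FL| = 15.20 ✓; ∠FLA = 112.7° ✓; |LA| = 15.80 ✓; ∠LAU = 130.9° ✓; |AU| = 29.90 ✓; ∠AUK = 98.00° ✓; |UK| = 17.60 ✓; ∠UKB = 79.60° ✓; |KB| = 18.40 ✓; ∠KBN = 36.30° ✓; |BN| = 31.80 ✗.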